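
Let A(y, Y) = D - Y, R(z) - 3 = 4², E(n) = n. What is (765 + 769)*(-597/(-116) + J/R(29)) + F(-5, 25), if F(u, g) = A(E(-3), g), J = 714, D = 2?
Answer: 72200743/1102 ≈ 65518.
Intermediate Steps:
R(z) = 19 (R(z) = 3 + 4² = 3 + 16 = 19)
A(y, Y) = 2 - Y
F(u, g) = 2 - g
(765 + 769)*(-597/(-116) + J/R(29)) + F(-5, 25) = (765 + 769)*(-597/(-116) + 714/19) + (2 - 1*25) = 1534*(-597*(-1/116) + 714*(1/19)) + (2 - 25) = 1534*(597/116 + 714/19) - 23 = 1534*(94167/2204) - 23 = 72226089/1102 - 23 = 72200743/1102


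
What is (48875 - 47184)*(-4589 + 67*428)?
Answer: 40731117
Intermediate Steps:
(48875 - 47184)*(-4589 + 67*428) = 1691*(-4589 + 28676) = 1691*24087 = 40731117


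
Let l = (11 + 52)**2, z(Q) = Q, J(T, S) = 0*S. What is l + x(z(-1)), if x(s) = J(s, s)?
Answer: 3969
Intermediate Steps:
J(T, S) = 0
l = 3969 (l = 63**2 = 3969)
x(s) = 0
l + x(z(-1)) = 3969 + 0 = 3969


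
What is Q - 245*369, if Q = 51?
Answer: -90354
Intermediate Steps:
Q - 245*369 = 51 - 245*369 = 51 - 90405 = -90354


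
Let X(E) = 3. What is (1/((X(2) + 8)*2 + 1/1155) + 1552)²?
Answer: 1555436850706729/645718921 ≈ 2.4088e+6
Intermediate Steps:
(1/((X(2) + 8)*2 + 1/1155) + 1552)² = (1/((3 + 8)*2 + 1/1155) + 1552)² = (1/(11*2 + 1/1155) + 1552)² = (1/(22 + 1/1155) + 1552)² = (1/(25411/1155) + 1552)² = (1155/25411 + 1552)² = (39439027/25411)² = 1555436850706729/645718921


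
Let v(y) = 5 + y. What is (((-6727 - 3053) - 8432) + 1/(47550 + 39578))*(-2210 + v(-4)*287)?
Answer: 3051368584605/87128 ≈ 3.5022e+7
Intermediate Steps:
(((-6727 - 3053) - 8432) + 1/(47550 + 39578))*(-2210 + v(-4)*287) = (((-6727 - 3053) - 8432) + 1/(47550 + 39578))*(-2210 + (5 - 4)*287) = ((-9780 - 8432) + 1/87128)*(-2210 + 1*287) = (-18212 + 1/87128)*(-2210 + 287) = -1586775135/87128*(-1923) = 3051368584605/87128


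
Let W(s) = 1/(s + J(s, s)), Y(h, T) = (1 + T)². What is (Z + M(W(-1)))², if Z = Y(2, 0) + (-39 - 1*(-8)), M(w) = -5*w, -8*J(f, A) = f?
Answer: 28900/49 ≈ 589.80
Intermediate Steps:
J(f, A) = -f/8
W(s) = 8/(7*s) (W(s) = 1/(s - s/8) = 1/(7*s/8) = 8/(7*s))
Z = -30 (Z = (1 + 0)² + (-39 - 1*(-8)) = 1² + (-39 + 8) = 1 - 31 = -30)
(Z + M(W(-1)))² = (-30 - 40/(7*(-1)))² = (-30 - 40*(-1)/7)² = (-30 - 5*(-8/7))² = (-30 + 40/7)² = (-170/7)² = 28900/49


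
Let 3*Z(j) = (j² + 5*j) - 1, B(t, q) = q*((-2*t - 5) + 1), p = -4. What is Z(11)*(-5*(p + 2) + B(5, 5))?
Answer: -3500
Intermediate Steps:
B(t, q) = q*(-4 - 2*t) (B(t, q) = q*((-5 - 2*t) + 1) = q*(-4 - 2*t))
Z(j) = -⅓ + j²/3 + 5*j/3 (Z(j) = ((j² + 5*j) - 1)/3 = (-1 + j² + 5*j)/3 = -⅓ + j²/3 + 5*j/3)
Z(11)*(-5*(p + 2) + B(5, 5)) = (-⅓ + (⅓)*11² + (5/3)*11)*(-5*(-4 + 2) - 2*5*(2 + 5)) = (-⅓ + (⅓)*121 + 55/3)*(-5*(-2) - 2*5*7) = (-⅓ + 121/3 + 55/3)*(10 - 70) = (175/3)*(-60) = -3500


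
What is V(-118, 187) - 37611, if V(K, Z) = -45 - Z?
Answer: -37843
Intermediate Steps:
V(-118, 187) - 37611 = (-45 - 1*187) - 37611 = (-45 - 187) - 37611 = -232 - 37611 = -37843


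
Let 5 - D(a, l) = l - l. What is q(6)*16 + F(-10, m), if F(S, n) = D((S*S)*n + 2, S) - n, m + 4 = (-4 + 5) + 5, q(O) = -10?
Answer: -157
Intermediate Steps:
D(a, l) = 5 (D(a, l) = 5 - (l - l) = 5 - 1*0 = 5 + 0 = 5)
m = 2 (m = -4 + ((-4 + 5) + 5) = -4 + (1 + 5) = -4 + 6 = 2)
F(S, n) = 5 - n
q(6)*16 + F(-10, m) = -10*16 + (5 - 1*2) = -160 + (5 - 2) = -160 + 3 = -157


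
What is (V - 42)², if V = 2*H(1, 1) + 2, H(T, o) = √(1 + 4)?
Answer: 1620 - 160*√5 ≈ 1262.2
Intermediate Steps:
H(T, o) = √5
V = 2 + 2*√5 (V = 2*√5 + 2 = 2 + 2*√5 ≈ 6.4721)
(V - 42)² = ((2 + 2*√5) - 42)² = (-40 + 2*√5)²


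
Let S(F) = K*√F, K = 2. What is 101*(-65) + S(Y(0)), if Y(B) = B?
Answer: -6565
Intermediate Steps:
S(F) = 2*√F
101*(-65) + S(Y(0)) = 101*(-65) + 2*√0 = -6565 + 2*0 = -6565 + 0 = -6565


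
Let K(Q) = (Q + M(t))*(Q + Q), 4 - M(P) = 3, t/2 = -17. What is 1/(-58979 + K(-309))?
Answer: 1/131365 ≈ 7.6124e-6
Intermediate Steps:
t = -34 (t = 2*(-17) = -34)
M(P) = 1 (M(P) = 4 - 1*3 = 4 - 3 = 1)
K(Q) = 2*Q*(1 + Q) (K(Q) = (Q + 1)*(Q + Q) = (1 + Q)*(2*Q) = 2*Q*(1 + Q))
1/(-58979 + K(-309)) = 1/(-58979 + 2*(-309)*(1 - 309)) = 1/(-58979 + 2*(-309)*(-308)) = 1/(-58979 + 190344) = 1/131365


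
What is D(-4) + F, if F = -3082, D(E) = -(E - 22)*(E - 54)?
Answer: -4590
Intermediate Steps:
D(E) = -(-54 + E)*(-22 + E) (D(E) = -(-22 + E)*(-54 + E) = -(-54 + E)*(-22 + E))
D(-4) + F = (-1188 - 1*(-4)**2 + 76*(-4)) - 3082 = (-1188 - 1*16 - 304) - 3082 = (-1188 - 16 - 304) - 3082 = -1508 - 3082 = -4590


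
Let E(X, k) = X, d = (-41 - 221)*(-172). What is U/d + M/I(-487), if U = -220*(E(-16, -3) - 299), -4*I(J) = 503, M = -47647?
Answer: 2155878883/5666798 ≈ 380.44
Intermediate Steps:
d = 45064 (d = -262*(-172) = 45064)
I(J) = -503/4 (I(J) = -¼*503 = -503/4)
U = 69300 (U = -220*(-16 - 299) = -220*(-315) = 69300)
U/d + M/I(-487) = 69300/45064 - 47647/(-503/4) = 69300*(1/45064) - 47647*(-4/503) = 17325/11266 + 190588/503 = 2155878883/5666798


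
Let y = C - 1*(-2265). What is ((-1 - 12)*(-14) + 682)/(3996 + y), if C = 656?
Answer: 864/6917 ≈ 0.12491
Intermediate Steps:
y = 2921 (y = 656 - 1*(-2265) = 656 + 2265 = 2921)
((-1 - 12)*(-14) + 682)/(3996 + y) = ((-1 - 12)*(-14) + 682)/(3996 + 2921) = (-13*(-14) + 682)/6917 = (182 + 682)*(1/6917) = 864*(1/6917) = 864/6917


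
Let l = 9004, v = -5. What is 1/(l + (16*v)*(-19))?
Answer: 1/10524 ≈ 9.5021e-5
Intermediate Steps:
1/(l + (16*v)*(-19)) = 1/(9004 + (16*(-5))*(-19)) = 1/(9004 - 80*(-19)) = 1/(9004 + 1520) = 1/10524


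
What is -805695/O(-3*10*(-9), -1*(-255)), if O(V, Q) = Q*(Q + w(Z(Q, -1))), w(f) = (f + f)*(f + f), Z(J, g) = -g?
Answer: -53713/4403 ≈ -12.199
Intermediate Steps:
w(f) = 4*f² (w(f) = (2*f)*(2*f) = 4*f²)
O(V, Q) = Q*(4 + Q) (O(V, Q) = Q*(Q + 4*(-1*(-1))²) = Q*(Q + 4*1²) = Q*(Q + 4*1) = Q*(Q + 4) = Q*(4 + Q))
-805695/O(-3*10*(-9), -1*(-255)) = -805695*1/(255*(4 - 1*(-255))) = -805695*1/(255*(4 + 255)) = -805695/(255*259) = -805695/66045 = -805695*1/66045 = -53713/4403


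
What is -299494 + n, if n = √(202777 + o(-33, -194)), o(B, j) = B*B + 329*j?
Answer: -299494 + 6*√3890 ≈ -2.9912e+5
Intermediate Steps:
o(B, j) = B² + 329*j
n = 6*√3890 (n = √(202777 + ((-33)² + 329*(-194))) = √(202777 + (1089 - 63826)) = √(202777 - 62737) = √140040 = 6*√3890 ≈ 374.22)
-299494 + n = -299494 + 6*√3890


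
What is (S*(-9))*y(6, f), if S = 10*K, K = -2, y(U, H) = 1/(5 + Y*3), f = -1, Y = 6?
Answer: 180/23 ≈ 7.8261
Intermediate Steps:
y(U, H) = 1/23 (y(U, H) = 1/(5 + 6*3) = 1/(5 + 18) = 1/23)
S = -20 (S = 10*(-2) = -20)
(S*(-9))*y(6, f) = -20*(-9)*(1/23) = 180*(1/23) = 180/23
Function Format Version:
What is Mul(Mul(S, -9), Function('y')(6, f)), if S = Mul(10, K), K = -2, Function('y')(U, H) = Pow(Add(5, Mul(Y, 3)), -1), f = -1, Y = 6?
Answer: Rational(180, 23) ≈ 7.8261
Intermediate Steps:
Function('y')(U, H) = Rational(1, 23) (Function('y')(U, H) = Pow(Add(5, Mul(6, 3)), -1) = Pow(Add(5, 18), -1) = Pow(23, -1) = Rational(1, 23))
S = -20 (S = Mul(10, -2) = -20)
Mul(Mul(S, -9), Function('y')(6, f)) = Mul(Mul(-20, -9), Rational(1, 23)) = Mul(180, Rational(1, 23)) = Rational(180, 23)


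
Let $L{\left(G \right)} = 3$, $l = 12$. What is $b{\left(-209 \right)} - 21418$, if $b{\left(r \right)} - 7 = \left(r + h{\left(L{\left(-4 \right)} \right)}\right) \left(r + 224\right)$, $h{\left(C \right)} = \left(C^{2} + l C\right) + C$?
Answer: $-23826$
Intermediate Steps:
$h{\left(C \right)} = C^{2} + 13 C$ ($h{\left(C \right)} = \left(C^{2} + 12 C\right) + C = C^{2} + 13 C$)
$b{\left(r \right)} = 7 + \left(48 + r\right) \left(224 + r\right)$ ($b{\left(r \right)} = 7 + \left(r + 3 \left(13 + 3\right)\right) \left(r + 224\right) = 7 + \left(r + 3 \cdot 16\right) \left(224 + r\right) = 7 + \left(r + 48\right) \left(224 + r\right) = 7 + \left(48 + r\right) \left(224 + r\right)$)
$b{\left(-209 \right)} - 21418 = \left(10759 + \left(-209\right)^{2} + 272 \left(-209\right)\right) - 21418 = \left(10759 + 43681 - 56848\right) - 21418 = -2408 - 21418 = -23826$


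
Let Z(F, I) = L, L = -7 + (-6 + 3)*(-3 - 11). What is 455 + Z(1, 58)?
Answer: 490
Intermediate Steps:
L = 35 (L = -7 - 3*(-14) = -7 + 42 = 35)
Z(F, I) = 35
455 + Z(1, 58) = 455 + 35 = 490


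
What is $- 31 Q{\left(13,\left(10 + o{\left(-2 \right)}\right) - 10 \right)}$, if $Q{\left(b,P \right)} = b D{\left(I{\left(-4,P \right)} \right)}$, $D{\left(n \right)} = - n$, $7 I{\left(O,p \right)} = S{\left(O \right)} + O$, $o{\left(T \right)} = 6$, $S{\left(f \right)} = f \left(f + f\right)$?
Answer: $1612$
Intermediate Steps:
$S{\left(f \right)} = 2 f^{2}$ ($S{\left(f \right)} = f 2 f = 2 f^{2}$)
$I{\left(O,p \right)} = \frac{O}{7} + \frac{2 O^{2}}{7}$ ($I{\left(O,p \right)} = \frac{2 O^{2} + O}{7} = \frac{O + 2 O^{2}}{7} = \frac{O}{7} + \frac{2 O^{2}}{7}$)
$Q{\left(b,P \right)} = - 4 b$ ($Q{\left(b,P \right)} = b \left(- \frac{\left(-4\right) \left(1 + 2 \left(-4\right)\right)}{7}\right) = b \left(- \frac{\left(-4\right) \left(1 - 8\right)}{7}\right) = b \left(- \frac{\left(-4\right) \left(-7\right)}{7}\right) = b \left(\left(-1\right) 4\right) = b \left(-4\right) = - 4 b$)
$- 31 Q{\left(13,\left(10 + o{\left(-2 \right)}\right) - 10 \right)} = - 31 \left(\left(-4\right) 13\right) = \left(-31\right) \left(-52\right) = 1612$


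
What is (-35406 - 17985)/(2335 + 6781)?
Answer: -53391/9116 ≈ -5.8568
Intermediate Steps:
(-35406 - 17985)/(2335 + 6781) = -53391/9116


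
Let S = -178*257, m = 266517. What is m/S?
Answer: -266517/45746 ≈ -5.8260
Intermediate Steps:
S = -45746
m/S = 266517/(-45746) = 266517*(-1/45746) = -266517/45746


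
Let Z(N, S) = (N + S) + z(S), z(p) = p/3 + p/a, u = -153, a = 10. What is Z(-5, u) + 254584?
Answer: 2543597/10 ≈ 2.5436e+5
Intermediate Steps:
z(p) = 13*p/30 (z(p) = p/3 + p/10 = 13*p/30)
Z(N, S) = N + 43*S/30 (Z(N, S) = (N + S) + 13*S/30 = N + 43*S/30)
Z(-5, u) + 254584 = (-5 + (43/30)*(-153)) + 254584 = (-5 - 2193/10) + 254584 = -2243/10 + 254584 = 2543597/10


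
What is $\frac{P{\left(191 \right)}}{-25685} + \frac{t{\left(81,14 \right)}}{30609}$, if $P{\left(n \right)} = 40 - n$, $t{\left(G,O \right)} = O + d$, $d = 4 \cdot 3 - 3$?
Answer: $\frac{5212714}{786192165} \approx 0.0066303$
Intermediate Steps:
$d = 9$ ($d = 12 - 3 = 9$)
$t{\left(G,O \right)} = 9 + O$ ($t{\left(G,O \right)} = O + 9 = 9 + O$)
$\frac{P{\left(191 \right)}}{-25685} + \frac{t{\left(81,14 \right)}}{30609} = \frac{40 - 191}{-25685} + \frac{9 + 14}{30609} = \left(40 - 191\right) \left(- \frac{1}{25685}\right) + 23 \cdot \frac{1}{30609} = \left(-151\right) \left(- \frac{1}{25685}\right) + \frac{23}{30609} = \frac{151}{25685} + \frac{23}{30609} = \frac{5212714}{786192165}$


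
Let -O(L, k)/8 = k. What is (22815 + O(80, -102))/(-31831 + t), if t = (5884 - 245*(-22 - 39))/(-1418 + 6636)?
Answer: -123306558/166073329 ≈ -0.74248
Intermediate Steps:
O(L, k) = -8*k
t = 20829/5218 (t = (5884 - 245*(-61))/5218 = (5884 + 14945)*(1/5218) = 20829*(1/5218) = 20829/5218 ≈ 3.9918)
(22815 + O(80, -102))/(-31831 + t) = (22815 - 8*(-102))/(-31831 + 20829/5218) = (22815 + 816)/(-166073329/5218) = 23631*(-5218/166073329) = -123306558/166073329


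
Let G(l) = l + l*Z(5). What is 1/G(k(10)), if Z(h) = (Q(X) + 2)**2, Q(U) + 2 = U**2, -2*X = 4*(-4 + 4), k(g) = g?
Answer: 1/10 ≈ 0.10000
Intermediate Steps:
X = 0 (X = -2*(-4 + 4) = -2*0 = -1/2*0 = 0)
Q(U) = -2 + U**2
Z(h) = 0 (Z(h) = ((-2 + 0**2) + 2)**2 = ((-2 + 0) + 2)**2 = (-2 + 2)**2 = 0**2 = 0)
G(l) = l (G(l) = l + l*0 = l + 0 = l)
1/G(k(10)) = 1/10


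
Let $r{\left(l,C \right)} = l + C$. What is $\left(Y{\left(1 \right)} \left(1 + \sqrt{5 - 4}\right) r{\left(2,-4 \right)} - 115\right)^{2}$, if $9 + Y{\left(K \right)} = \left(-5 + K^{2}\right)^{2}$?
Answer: $20449$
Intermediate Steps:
$Y{\left(K \right)} = -9 + \left(-5 + K^{2}\right)^{2}$
$r{\left(l,C \right)} = C + l$
$\left(Y{\left(1 \right)} \left(1 + \sqrt{5 - 4}\right) r{\left(2,-4 \right)} - 115\right)^{2} = \left(\left(-9 + \left(-5 + 1^{2}\right)^{2}\right) \left(1 + \sqrt{5 - 4}\right) \left(-4 + 2\right) - 115\right)^{2} = \left(\left(-9 + \left(-5 + 1\right)^{2}\right) \left(1 + \sqrt{1}\right) \left(-2\right) - 115\right)^{2} = \left(\left(-9 + \left(-4\right)^{2}\right) \left(1 + 1\right) \left(-2\right) - 115\right)^{2} = \left(\left(-9 + 16\right) 2 \left(-2\right) - 115\right)^{2} = \left(7 \cdot 2 \left(-2\right) - 115\right)^{2} = \left(14 \left(-2\right) - 115\right)^{2} = \left(-28 - 115\right)^{2} = \left(-143\right)^{2} = 20449$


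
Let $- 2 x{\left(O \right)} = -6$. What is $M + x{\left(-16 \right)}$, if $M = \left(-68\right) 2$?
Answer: $-133$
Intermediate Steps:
$x{\left(O \right)} = 3$ ($x{\left(O \right)} = \left(- \frac{1}{2}\right) \left(-6\right) = 3$)
$M = -136$
$M + x{\left(-16 \right)} = -136 + 3 = -133$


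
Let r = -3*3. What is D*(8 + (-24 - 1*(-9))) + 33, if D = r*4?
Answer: 285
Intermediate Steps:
r = -9
D = -36 (D = -9*4 = -36)
D*(8 + (-24 - 1*(-9))) + 33 = -36*(8 + (-24 - 1*(-9))) + 33 = -36*(8 + (-24 + 9)) + 33 = -36*(8 - 15) + 33 = -36*(-7) + 33 = 252 + 33 = 285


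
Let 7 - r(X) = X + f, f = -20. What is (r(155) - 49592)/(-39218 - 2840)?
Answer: 24860/21029 ≈ 1.1822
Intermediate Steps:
r(X) = 27 - X (r(X) = 7 - (X - 20) = 7 - (-20 + X) = 7 + (20 - X) = 27 - X)
(r(155) - 49592)/(-39218 - 2840) = ((27 - 1*155) - 49592)/(-39218 - 2840) = ((27 - 155) - 49592)/(-42058) = (-128 - 49592)*(-1/42058) = -49720*(-1/42058) = 24860/21029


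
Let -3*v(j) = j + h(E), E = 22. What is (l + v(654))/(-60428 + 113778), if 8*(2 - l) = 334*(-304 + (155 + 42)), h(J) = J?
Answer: 50927/640200 ≈ 0.079549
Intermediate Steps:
v(j) = -22/3 - j/3 (v(j) = -(j + 22)/3 = -(22 + j)/3 = -22/3 - j/3)
l = 17877/4 (l = 2 - 167*(-304 + (155 + 42))/4 = 2 - 167*(-304 + 197)/4 = 2 - 167*(-107)/4 = 2 - 1/8*(-35738) = 2 + 17869/4 = 17877/4 ≈ 4469.3)
(l + v(654))/(-60428 + 113778) = (17877/4 + (-22/3 - 1/3*654))/(-60428 + 113778) = (17877/4 + (-22/3 - 218))/53350 = (17877/4 - 676/3)*(1/53350) = (50927/12)*(1/53350) = 50927/640200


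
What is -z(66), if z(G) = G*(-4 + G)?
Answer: -4092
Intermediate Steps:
-z(66) = -66*(-4 + 66) = -66*62 = -1*4092 = -4092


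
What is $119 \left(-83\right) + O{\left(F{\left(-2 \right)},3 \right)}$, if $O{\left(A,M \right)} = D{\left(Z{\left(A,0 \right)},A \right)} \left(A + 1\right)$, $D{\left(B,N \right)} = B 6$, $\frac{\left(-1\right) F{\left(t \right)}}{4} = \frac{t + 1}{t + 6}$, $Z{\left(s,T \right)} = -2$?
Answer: $-9901$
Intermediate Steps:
$F{\left(t \right)} = - \frac{4 \left(1 + t\right)}{6 + t}$ ($F{\left(t \right)} = - 4 \frac{t + 1}{t + 6} = - 4 \frac{1 + t}{6 + t} = - \frac{4 \left(1 + t\right)}{6 + t}$)
$D{\left(B,N \right)} = 6 B$
$O{\left(A,M \right)} = -12 - 12 A$ ($O{\left(A,M \right)} = 6 \left(-2\right) \left(A + 1\right) = - 12 \left(1 + A\right) = -12 - 12 A$)
$119 \left(-83\right) + O{\left(F{\left(-2 \right)},3 \right)} = 119 \left(-83\right) - \left(12 + 12 \frac{4 \left(-1 - -2\right)}{6 - 2}\right) = -9877 - \left(12 + 12 \frac{4 \left(-1 + 2\right)}{4}\right) = -9877 - \left(12 + 12 \cdot 4 \cdot \frac{1}{4} \cdot 1\right) = -9877 - 24 = -9901$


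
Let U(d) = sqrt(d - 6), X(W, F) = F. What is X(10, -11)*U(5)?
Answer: -11*I ≈ -11.0*I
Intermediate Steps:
U(d) = sqrt(-6 + d)
X(10, -11)*U(5) = -11*sqrt(-6 + 5) = -11*I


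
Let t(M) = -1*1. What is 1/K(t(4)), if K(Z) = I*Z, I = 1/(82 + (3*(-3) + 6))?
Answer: -79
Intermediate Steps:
t(M) = -1
I = 1/79 (I = 1/(82 + (-9 + 6)) = 1/(82 - 3) = 1/79 ≈ 0.012658)
K(Z) = Z/79
1/K(t(4)) = 1/((1/79)*(-1)) = 1/(-1/79) = -79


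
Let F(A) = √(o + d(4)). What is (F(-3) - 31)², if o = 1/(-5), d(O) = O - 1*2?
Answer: 4814/5 - 186*√5/5 ≈ 879.62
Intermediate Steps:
d(O) = -2 + O (d(O) = O - 2 = -2 + O)
o = -⅕ ≈ -0.20000
F(A) = 3*√5/5 (F(A) = √(-⅕ + (-2 + 4)) = √(-⅕ + 2) = √(9/5) = 3*√5/5)
(F(-3) - 31)² = (3*√5/5 - 31)² = (-31 + 3*√5/5)²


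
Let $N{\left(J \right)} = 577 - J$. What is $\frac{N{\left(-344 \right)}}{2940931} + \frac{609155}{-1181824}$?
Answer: $- \frac{255770623343}{496523262592} \approx -0.51512$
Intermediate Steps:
$\frac{N{\left(-344 \right)}}{2940931} + \frac{609155}{-1181824} = \frac{577 - -344}{2940931} + \frac{609155}{-1181824} = \left(577 + 344\right) \frac{1}{2940931} + 609155 \left(- \frac{1}{1181824}\right) = 921 \cdot \frac{1}{2940931} - \frac{609155}{1181824} = \frac{921}{2940931} - \frac{609155}{1181824} = - \frac{255770623343}{496523262592}$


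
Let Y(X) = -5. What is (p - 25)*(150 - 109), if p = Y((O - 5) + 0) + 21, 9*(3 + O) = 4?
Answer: -369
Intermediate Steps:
O = -23/9 (O = -3 + (1/9)*4 = -3 + 4/9 = -23/9 ≈ -2.5556)
p = 16 (p = -5 + 21 = 16)
(p - 25)*(150 - 109) = (16 - 25)*(150 - 109) = -9*41 = -369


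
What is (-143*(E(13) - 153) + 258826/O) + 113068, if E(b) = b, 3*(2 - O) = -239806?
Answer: 15958437967/119906 ≈ 1.3309e+5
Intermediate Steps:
O = 239812/3 (O = 2 - 1/3*(-239806) = 2 + 239806/3 = 239812/3 ≈ 79937.)
(-143*(E(13) - 153) + 258826/O) + 113068 = (-143*(13 - 153) + 258826/(239812/3)) + 113068 = (-143*(-140) + 258826*(3/239812)) + 113068 = (20020 + 388239/119906) + 113068 = 2400906359/119906 + 113068 = 15958437967/119906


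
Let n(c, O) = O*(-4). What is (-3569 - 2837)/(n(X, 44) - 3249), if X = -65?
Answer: 6406/3425 ≈ 1.8704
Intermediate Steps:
n(c, O) = -4*O
(-3569 - 2837)/(n(X, 44) - 3249) = (-3569 - 2837)/(-4*44 - 3249) = -6406/(-176 - 3249) = -6406/(-3425) = -6406*(-1/3425) = 6406/3425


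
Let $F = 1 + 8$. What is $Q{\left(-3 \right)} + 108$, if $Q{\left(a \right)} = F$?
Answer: $117$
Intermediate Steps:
$F = 9$
$Q{\left(a \right)} = 9$
$Q{\left(-3 \right)} + 108 = 9 + 108 = 117$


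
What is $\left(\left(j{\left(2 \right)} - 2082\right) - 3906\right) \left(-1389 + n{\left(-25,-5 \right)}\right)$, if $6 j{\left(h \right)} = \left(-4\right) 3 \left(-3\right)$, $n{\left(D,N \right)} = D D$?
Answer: $4570248$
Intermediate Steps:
$n{\left(D,N \right)} = D^{2}$
$j{\left(h \right)} = 6$ ($j{\left(h \right)} = \frac{\left(-4\right) 3 \left(-3\right)}{6} = \frac{\left(-12\right) \left(-3\right)}{6} = \frac{1}{6} \cdot 36 = 6$)
$\left(\left(j{\left(2 \right)} - 2082\right) - 3906\right) \left(-1389 + n{\left(-25,-5 \right)}\right) = \left(\left(6 - 2082\right) - 3906\right) \left(-1389 + \left(-25\right)^{2}\right) = \left(\left(6 - 2082\right) - 3906\right) \left(-1389 + 625\right) = \left(-2076 - 3906\right) \left(-764\right) = \left(-5982\right) \left(-764\right) = 4570248$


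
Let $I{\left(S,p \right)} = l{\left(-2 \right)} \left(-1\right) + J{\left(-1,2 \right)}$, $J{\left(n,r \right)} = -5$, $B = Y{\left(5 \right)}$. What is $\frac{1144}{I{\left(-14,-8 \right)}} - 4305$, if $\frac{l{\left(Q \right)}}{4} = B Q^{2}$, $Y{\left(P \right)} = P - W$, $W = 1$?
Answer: $- \frac{298189}{69} \approx -4321.6$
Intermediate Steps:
$Y{\left(P \right)} = -1 + P$ ($Y{\left(P \right)} = P - 1 = -1 + P$)
$B = 4$ ($B = -1 + 5 = 4$)
$l{\left(Q \right)} = 16 Q^{2}$ ($l{\left(Q \right)} = 4 \cdot 4 Q^{2} = 16 Q^{2}$)
$I{\left(S,p \right)} = -69$ ($I{\left(S,p \right)} = 16 \left(-2\right)^{2} \left(-1\right) - 5 = 16 \cdot 4 \left(-1\right) - 5 = 64 \left(-1\right) - 5 = -64 - 5 = -69$)
$\frac{1144}{I{\left(-14,-8 \right)}} - 4305 = \frac{1144}{-69} - 4305 = 1144 \left(- \frac{1}{69}\right) - 4305 = - \frac{1144}{69} - 4305 = - \frac{298189}{69}$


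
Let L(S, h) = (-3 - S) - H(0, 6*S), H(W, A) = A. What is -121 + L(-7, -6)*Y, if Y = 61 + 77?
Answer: 6227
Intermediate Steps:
Y = 138
L(S, h) = -3 - 7*S (L(S, h) = (-3 - S) - 6*S = -3 - 7*S)
-121 + L(-7, -6)*Y = -121 + (-3 - 7*(-7))*138 = -121 + (-3 + 49)*138 = -121 + 46*138 = -121 + 6348 = 6227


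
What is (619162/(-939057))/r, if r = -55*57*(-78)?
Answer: -309581/114813804105 ≈ -2.6964e-6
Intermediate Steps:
r = 244530 (r = -3135*(-78) = 244530)
(619162/(-939057))/r = (619162/(-939057))/244530 = (619162*(-1/939057))*(1/244530) = -619162/939057*1/244530 = -309581/114813804105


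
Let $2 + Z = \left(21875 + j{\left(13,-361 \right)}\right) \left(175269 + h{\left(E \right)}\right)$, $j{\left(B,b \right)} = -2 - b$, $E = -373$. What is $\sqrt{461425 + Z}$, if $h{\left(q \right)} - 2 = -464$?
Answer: $\sqrt{3887120261} \approx 62347.0$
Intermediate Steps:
$h{\left(q \right)} = -462$ ($h{\left(q \right)} = 2 - 464 = -462$)
$Z = 3886658836$ ($Z = -2 + \left(21875 - -359\right) \left(175269 - 462\right) = -2 + \left(21875 + \left(-2 + 361\right)\right) 174807 = -2 + \left(21875 + 359\right) 174807 = -2 + 22234 \cdot 174807 = -2 + 3886658838 = 3886658836$)
$\sqrt{461425 + Z} = \sqrt{461425 + 3886658836} = \sqrt{3887120261}$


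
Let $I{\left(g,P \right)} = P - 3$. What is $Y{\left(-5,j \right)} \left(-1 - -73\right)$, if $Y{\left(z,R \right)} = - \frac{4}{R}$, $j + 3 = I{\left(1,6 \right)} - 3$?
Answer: $96$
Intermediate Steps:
$I{\left(g,P \right)} = -3 + P$
$j = -3$ ($j = -3 + \left(\left(-3 + 6\right) - 3\right) = -3 + \left(3 - 3\right) = -3 + 0 = -3$)
$Y{\left(-5,j \right)} \left(-1 - -73\right) = - \frac{4}{-3} \left(-1 - -73\right) = \left(-4\right) \left(- \frac{1}{3}\right) \left(-1 + 73\right) = \frac{4}{3} \cdot 72 = 96$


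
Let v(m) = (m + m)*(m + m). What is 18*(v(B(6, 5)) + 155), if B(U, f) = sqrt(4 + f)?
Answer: 3438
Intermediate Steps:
v(m) = 4*m**2 (v(m) = (2*m)*(2*m) = 4*m**2)
18*(v(B(6, 5)) + 155) = 18*(4*(sqrt(4 + 5))**2 + 155) = 18*(4*(sqrt(9))**2 + 155) = 18*(4*3**2 + 155) = 18*(4*9 + 155) = 18*(36 + 155) = 18*191 = 3438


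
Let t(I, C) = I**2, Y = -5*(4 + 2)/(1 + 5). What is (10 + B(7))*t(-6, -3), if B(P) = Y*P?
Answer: -900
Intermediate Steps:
Y = -5 (Y = -30/6 = -5*1 = -5)
B(P) = -5*P
(10 + B(7))*t(-6, -3) = (10 - 5*7)*(-6)**2 = (10 - 35)*36 = -25*36 = -900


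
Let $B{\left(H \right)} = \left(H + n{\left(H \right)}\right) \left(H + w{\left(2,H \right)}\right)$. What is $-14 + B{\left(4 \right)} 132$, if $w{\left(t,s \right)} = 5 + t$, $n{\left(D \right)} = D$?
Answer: $11602$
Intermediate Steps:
$B{\left(H \right)} = 2 H \left(7 + H\right)$ ($B{\left(H \right)} = \left(H + H\right) \left(H + \left(5 + 2\right)\right) = 2 H \left(H + 7\right) = 2 H \left(7 + H\right)$)
$-14 + B{\left(4 \right)} 132 = -14 + 2 \cdot 4 \left(7 + 4\right) 132 = -14 + 2 \cdot 4 \cdot 11 \cdot 132 = -14 + 88 \cdot 132 = -14 + 11616 = 11602$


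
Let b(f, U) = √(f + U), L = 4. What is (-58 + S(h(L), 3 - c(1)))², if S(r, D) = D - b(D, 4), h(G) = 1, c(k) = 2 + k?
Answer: 3600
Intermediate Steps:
b(f, U) = √(U + f)
S(r, D) = D - √(4 + D)
(-58 + S(h(L), 3 - c(1)))² = (-58 + ((3 - (2 + 1)) - √(4 + (3 - (2 + 1)))))² = (-58 + ((3 - 1*3) - √(4 + (3 - 1*3))))² = (-58 + ((3 - 3) - √(4 + (3 - 3))))² = (-58 + (0 - √(4 + 0)))² = (-58 + (0 - √4))² = (-58 + (0 - 1*2))² = (-58 + (0 - 2))² = (-58 - 2)² = (-60)² = 3600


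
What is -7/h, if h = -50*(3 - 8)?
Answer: -7/250 ≈ -0.028000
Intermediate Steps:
h = 250 (h = -50*(-5) = 250)
-7/h = -7/250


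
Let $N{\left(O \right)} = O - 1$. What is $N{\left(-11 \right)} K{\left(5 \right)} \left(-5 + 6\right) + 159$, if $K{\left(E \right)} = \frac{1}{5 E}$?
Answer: $\frac{3963}{25} \approx 158.52$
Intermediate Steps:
$K{\left(E \right)} = \frac{1}{5 E}$
$N{\left(O \right)} = -1 + O$ ($N{\left(O \right)} = O - 1 = -1 + O$)
$N{\left(-11 \right)} K{\left(5 \right)} \left(-5 + 6\right) + 159 = \left(-1 - 11\right) \frac{1}{5 \cdot 5} \left(-5 + 6\right) + 159 = - 12 \cdot \frac{1}{5} \cdot \frac{1}{5} \cdot 1 + 159 = - 12 \cdot \frac{1}{25} \cdot 1 + 159 = \left(-12\right) \frac{1}{25} + 159 = - \frac{12}{25} + 159 = \frac{3963}{25}$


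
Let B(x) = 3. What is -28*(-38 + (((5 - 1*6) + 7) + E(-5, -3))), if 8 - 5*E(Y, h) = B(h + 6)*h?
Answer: 4004/5 ≈ 800.80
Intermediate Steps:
E(Y, h) = 8/5 - 3*h/5
-28*(-38 + (((5 - 1*6) + 7) + E(-5, -3))) = -28*(-38 + (((5 - 1*6) + 7) + (8/5 - ⅗*(-3)))) = -28*(-38 + (((5 - 6) + 7) + (8/5 + 9/5))) = -28*(-38 + ((-1 + 7) + 17/5)) = -28*(-38 + (6 + 17/5)) = -28*(-38 + 47/5) = -28*(-143/5) = 4004/5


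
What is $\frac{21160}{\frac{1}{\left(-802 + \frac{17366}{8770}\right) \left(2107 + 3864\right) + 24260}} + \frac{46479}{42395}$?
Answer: $- \frac{3739095027364414197}{37180415} \approx -1.0057 \cdot 10^{11}$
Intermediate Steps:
$\frac{21160}{\frac{1}{\left(-802 + \frac{17366}{8770}\right) \left(2107 + 3864\right) + 24260}} + \frac{46479}{42395} = \frac{21160}{\frac{1}{\left(-802 + 17366 \cdot \frac{1}{8770}\right) 5971 + 24260}} + 46479 \cdot \frac{1}{42395} = \frac{21160}{\frac{1}{\left(-802 + \frac{8683}{4385}\right) 5971 + 24260}} + \frac{46479}{42395} = \frac{21160}{\frac{1}{\left(- \frac{3508087}{4385}\right) 5971 + 24260}} + \frac{46479}{42395} = \frac{21160}{\frac{1}{- \frac{20946787477}{4385} + 24260}} + \frac{46479}{42395} = \frac{21160}{\frac{1}{- \frac{20840407377}{4385}}} + \frac{46479}{42395} = \frac{21160}{- \frac{4385}{20840407377}} + \frac{46479}{42395} = 21160 \left(- \frac{20840407377}{4385}\right) + \frac{46479}{42395} = - \frac{88196604019464}{877} + \frac{46479}{42395} = - \frac{3739095027364414197}{37180415}$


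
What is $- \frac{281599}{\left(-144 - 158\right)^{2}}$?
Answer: $- \frac{281599}{91204} \approx -3.0876$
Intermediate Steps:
$- \frac{281599}{\left(-144 - 158\right)^{2}} = - \frac{281599}{\left(-302\right)^{2}} = - \frac{281599}{91204}$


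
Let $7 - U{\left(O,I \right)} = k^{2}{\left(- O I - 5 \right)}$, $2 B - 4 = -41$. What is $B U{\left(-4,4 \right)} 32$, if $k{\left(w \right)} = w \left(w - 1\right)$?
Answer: $7159056$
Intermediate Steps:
$B = - \frac{37}{2}$ ($B = 2 + \frac{1}{2} \left(-41\right) = 2 - \frac{41}{2} = - \frac{37}{2} \approx -18.5$)
$k{\left(w \right)} = w \left(-1 + w\right)$
$U{\left(O,I \right)} = 7 - \left(-6 - I O\right)^{2} \left(-5 - I O\right)^{2}$ ($U{\left(O,I \right)} = 7 - \left(\left(- O I - 5\right) \left(-1 + \left(- O I - 5\right)\right)\right)^{2} = 7 - \left(\left(- I O - 5\right) \left(-1 - \left(5 + I O\right)\right)\right)^{2} = 7 - \left(\left(-5 - I O\right) \left(-1 - \left(5 + I O\right)\right)\right)^{2} = 7 - \left(\left(-5 - I O\right) \left(-6 - I O\right)\right)^{2} = 7 - \left(\left(-6 - I O\right) \left(-5 - I O\right)\right)^{2} = 7 - \left(-6 - I O\right)^{2} \left(-5 - I O\right)^{2}$)
$B U{\left(-4,4 \right)} 32 = - \frac{37 \left(7 - \left(5 + 4 \left(-4\right)\right)^{2} \left(6 + 4 \left(-4\right)\right)^{2}\right)}{2} \cdot 32 = - \frac{37 \left(7 - \left(5 - 16\right)^{2} \left(6 - 16\right)^{2}\right)}{2} \cdot 32 = - \frac{37 \left(7 - \left(-11\right)^{2} \left(-10\right)^{2}\right)}{2} \cdot 32 = - \frac{37 \left(7 - 121 \cdot 100\right)}{2} \cdot 32 = - \frac{37 \left(7 - 12100\right)}{2} \cdot 32 = \left(- \frac{37}{2}\right) \left(-12093\right) 32 = \frac{447441}{2} \cdot 32 = 7159056$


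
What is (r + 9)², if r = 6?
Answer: 225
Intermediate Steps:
(r + 9)² = (6 + 9)² = 15² = 225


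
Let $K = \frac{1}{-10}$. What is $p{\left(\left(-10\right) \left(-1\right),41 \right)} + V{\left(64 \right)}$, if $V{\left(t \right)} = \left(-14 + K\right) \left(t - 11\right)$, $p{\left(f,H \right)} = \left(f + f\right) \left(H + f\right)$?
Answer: $\frac{2727}{10} \approx 272.7$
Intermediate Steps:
$K = - \frac{1}{10} \approx -0.1$
$p{\left(f,H \right)} = 2 f \left(H + f\right)$
$V{\left(t \right)} = \frac{1551}{10} - \frac{141 t}{10}$ ($V{\left(t \right)} = \left(-14 - \frac{1}{10}\right) \left(t - 11\right) = - \frac{141 \left(-11 + t\right)}{10} = \frac{1551}{10} - \frac{141 t}{10}$)
$p{\left(\left(-10\right) \left(-1\right),41 \right)} + V{\left(64 \right)} = 2 \left(\left(-10\right) \left(-1\right)\right) \left(41 - -10\right) + \left(\frac{1551}{10} - \frac{4512}{5}\right) = 2 \cdot 10 \left(41 + 10\right) + \left(\frac{1551}{10} - \frac{4512}{5}\right) = 2 \cdot 10 \cdot 51 - \frac{7473}{10} = 1020 - \frac{7473}{10} = \frac{2727}{10}$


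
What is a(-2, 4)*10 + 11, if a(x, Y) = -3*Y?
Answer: -109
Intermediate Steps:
a(-2, 4)*10 + 11 = -3*4*10 + 11 = -12*10 + 11 = -120 + 11 = -109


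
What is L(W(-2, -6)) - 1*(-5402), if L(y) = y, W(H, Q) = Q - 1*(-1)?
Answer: 5397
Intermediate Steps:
W(H, Q) = 1 + Q (W(H, Q) = Q + 1 = 1 + Q)
L(W(-2, -6)) - 1*(-5402) = (1 - 6) - 1*(-5402) = -5 + 5402 = 5397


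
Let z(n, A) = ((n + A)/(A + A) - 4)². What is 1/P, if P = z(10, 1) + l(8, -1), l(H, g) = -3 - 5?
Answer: -4/23 ≈ -0.17391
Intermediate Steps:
l(H, g) = -8
z(n, A) = (-4 + (A + n)/(2*A))² (z(n, A) = ((A + n)/((2*A)) - 4)² = ((A + n)*(1/(2*A)) - 4)² = ((A + n)/(2*A) - 4)² = (-4 + (A + n)/(2*A))²)
P = -23/4 (P = (¼)*(-1*10 + 7*1)²/1² - 8 = (¼)*1*(-10 + 7)² - 8 = (¼)*1*(-3)² - 8 = (¼)*1*9 - 8 = 9/4 - 8 = -23/4 ≈ -5.7500)
1/P = 1/(-23/4) = -4/23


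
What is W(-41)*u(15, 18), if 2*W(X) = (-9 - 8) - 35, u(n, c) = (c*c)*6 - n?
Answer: -50154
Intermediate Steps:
u(n, c) = -n + 6*c² (u(n, c) = c²*6 - n = 6*c² - n = -n + 6*c²)
W(X) = -26 (W(X) = ((-9 - 8) - 35)/2 = (-17 - 35)/2 = (½)*(-52) = -26)
W(-41)*u(15, 18) = -26*(-1*15 + 6*18²) = -26*(-15 + 6*324) = -26*(-15 + 1944) = -26*1929 = -50154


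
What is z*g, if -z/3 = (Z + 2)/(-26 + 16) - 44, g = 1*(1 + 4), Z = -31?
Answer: 1233/2 ≈ 616.50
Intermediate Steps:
g = 5 (g = 1*5 = 5)
z = 1233/10 (z = -3*((-31 + 2)/(-26 + 16) - 44) = -3*(-29/(-10) - 44) = -3*(-29*(-⅒) - 44) = -3*(29/10 - 44) = -3*(-411/10) = 1233/10 ≈ 123.30)
z*g = (1233/10)*5 = 1233/2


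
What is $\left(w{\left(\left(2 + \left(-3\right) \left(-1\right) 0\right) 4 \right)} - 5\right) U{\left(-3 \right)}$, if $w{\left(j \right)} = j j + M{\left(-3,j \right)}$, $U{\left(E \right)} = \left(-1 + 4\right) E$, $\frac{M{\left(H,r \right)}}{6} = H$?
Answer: $-369$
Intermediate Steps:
$M{\left(H,r \right)} = 6 H$
$U{\left(E \right)} = 3 E$
$w{\left(j \right)} = -18 + j^{2}$ ($w{\left(j \right)} = j j + 6 \left(-3\right) = j^{2} - 18 = -18 + j^{2}$)
$\left(w{\left(\left(2 + \left(-3\right) \left(-1\right) 0\right) 4 \right)} - 5\right) U{\left(-3 \right)} = \left(\left(-18 + \left(\left(2 + \left(-3\right) \left(-1\right) 0\right) 4\right)^{2}\right) - 5\right) 3 \left(-3\right) = \left(\left(-18 + \left(\left(2 + 3 \cdot 0\right) 4\right)^{2}\right) - 5\right) \left(-9\right) = \left(\left(-18 + \left(\left(2 + 0\right) 4\right)^{2}\right) - 5\right) \left(-9\right) = \left(\left(-18 + \left(2 \cdot 4\right)^{2}\right) - 5\right) \left(-9\right) = \left(\left(-18 + 8^{2}\right) - 5\right) \left(-9\right) = \left(\left(-18 + 64\right) - 5\right) \left(-9\right) = \left(46 - 5\right) \left(-9\right) = 41 \left(-9\right) = -369$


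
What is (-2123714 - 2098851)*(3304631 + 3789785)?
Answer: -29956632697040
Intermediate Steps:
(-2123714 - 2098851)*(3304631 + 3789785) = -4222565*7094416 = -29956632697040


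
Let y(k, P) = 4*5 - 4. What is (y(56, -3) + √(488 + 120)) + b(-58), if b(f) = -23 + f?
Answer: -65 + 4*√38 ≈ -40.342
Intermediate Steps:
y(k, P) = 16 (y(k, P) = 20 - 4 = 16)
(y(56, -3) + √(488 + 120)) + b(-58) = (16 + √(488 + 120)) + (-23 - 58) = (16 + √608) - 81 = (16 + 4*√38) - 81 = -65 + 4*√38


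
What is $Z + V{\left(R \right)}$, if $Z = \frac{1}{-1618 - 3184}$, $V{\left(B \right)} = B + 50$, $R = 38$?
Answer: $\frac{422575}{4802} \approx 88.0$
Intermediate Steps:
$V{\left(B \right)} = 50 + B$
$Z = - \frac{1}{4802}$ ($Z = \frac{1}{-4802} = - \frac{1}{4802} \approx -0.00020825$)
$Z + V{\left(R \right)} = - \frac{1}{4802} + \left(50 + 38\right) = - \frac{1}{4802} + 88 = \frac{422575}{4802}$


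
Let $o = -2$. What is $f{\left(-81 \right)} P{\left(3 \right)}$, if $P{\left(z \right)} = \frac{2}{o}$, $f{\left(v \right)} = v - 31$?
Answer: $112$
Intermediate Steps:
$f{\left(v \right)} = -31 + v$ ($f{\left(v \right)} = v - 31 = -31 + v$)
$P{\left(z \right)} = -1$ ($P{\left(z \right)} = \frac{2}{-2} = 2 \left(- \frac{1}{2}\right) = -1$)
$f{\left(-81 \right)} P{\left(3 \right)} = \left(-31 - 81\right) \left(-1\right) = \left(-112\right) \left(-1\right) = 112$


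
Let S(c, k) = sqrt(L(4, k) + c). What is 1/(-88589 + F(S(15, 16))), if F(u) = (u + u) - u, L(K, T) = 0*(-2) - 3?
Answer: -88589/7848010909 - 2*sqrt(3)/7848010909 ≈ -1.1289e-5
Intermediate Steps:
L(K, T) = -3 (L(K, T) = 0 - 3 = -3)
S(c, k) = sqrt(-3 + c)
F(u) = u (F(u) = 2*u - u = u)
1/(-88589 + F(S(15, 16))) = 1/(-88589 + sqrt(-3 + 15)) = 1/(-88589 + sqrt(12)) = 1/(-88589 + 2*sqrt(3))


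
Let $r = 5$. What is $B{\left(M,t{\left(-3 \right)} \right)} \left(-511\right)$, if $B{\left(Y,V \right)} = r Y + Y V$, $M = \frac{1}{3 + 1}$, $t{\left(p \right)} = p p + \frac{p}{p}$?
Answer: $- \frac{7665}{4} \approx -1916.3$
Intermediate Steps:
$t{\left(p \right)} = 1 + p^{2}$ ($t{\left(p \right)} = p^{2} + 1 = 1 + p^{2}$)
$M = \frac{1}{4} \approx 0.25$
$B{\left(Y,V \right)} = 5 Y + V Y$ ($B{\left(Y,V \right)} = 5 Y + Y V = 5 Y + V Y$)
$B{\left(M,t{\left(-3 \right)} \right)} \left(-511\right) = \frac{5 + \left(1 + \left(-3\right)^{2}\right)}{4} \left(-511\right) = \frac{5 + \left(1 + 9\right)}{4} \left(-511\right) = \frac{5 + 10}{4} \left(-511\right) = \frac{1}{4} \cdot 15 \left(-511\right) = \frac{15}{4} \left(-511\right) = - \frac{7665}{4}$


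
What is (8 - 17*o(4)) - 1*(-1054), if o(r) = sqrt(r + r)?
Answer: 1062 - 34*sqrt(2) ≈ 1013.9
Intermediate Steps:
o(r) = sqrt(2)*sqrt(r) (o(r) = sqrt(2*r) = sqrt(2)*sqrt(r))
(8 - 17*o(4)) - 1*(-1054) = (8 - 17*sqrt(2)*sqrt(4)) - 1*(-1054) = (8 - 17*sqrt(2)*2) + 1054 = (8 - 34*sqrt(2)) + 1054 = 1062 - 34*sqrt(2)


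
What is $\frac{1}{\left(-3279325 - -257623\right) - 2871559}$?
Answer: $- \frac{1}{5893261} \approx -1.6969 \cdot 10^{-7}$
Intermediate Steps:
$\frac{1}{\left(-3279325 - -257623\right) - 2871559} = \frac{1}{\left(-3279325 + 257623\right) - 2871559} = \frac{1}{-3021702 - 2871559} = \frac{1}{-5893261} = - \frac{1}{5893261}$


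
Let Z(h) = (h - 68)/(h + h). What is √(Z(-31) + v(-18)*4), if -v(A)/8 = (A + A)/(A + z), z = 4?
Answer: 3*I*√1688694/434 ≈ 8.9827*I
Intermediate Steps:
v(A) = -16*A/(4 + A) (v(A) = -8*(A + A)/(A + 4) = -8*2*A/(4 + A) = -16*A/(4 + A))
Z(h) = (-68 + h)/(2*h) (Z(h) = (-68 + h)/((2*h)) = (-68 + h)*(1/(2*h)) = (-68 + h)/(2*h))
√(Z(-31) + v(-18)*4) = √((½)*(-68 - 31)/(-31) - 16*(-18)/(4 - 18)*4) = √((½)*(-1/31)*(-99) - 16*(-18)/(-14)*4) = √(99/62 - 16*(-18)*(-1/14)*4) = √(99/62 - 144/7*4) = √(99/62 - 576/7) = √(-35019/434) = 3*I*√1688694/434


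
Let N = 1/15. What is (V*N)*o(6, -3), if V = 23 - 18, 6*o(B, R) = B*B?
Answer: 2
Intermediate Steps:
o(B, R) = B**2/6 (o(B, R) = (B*B)/6 = B**2/6)
N = 1/15 ≈ 0.066667
V = 5
(V*N)*o(6, -3) = (5*(1/15))*((1/6)*6**2) = ((1/6)*36)/3 = (1/3)*6 = 2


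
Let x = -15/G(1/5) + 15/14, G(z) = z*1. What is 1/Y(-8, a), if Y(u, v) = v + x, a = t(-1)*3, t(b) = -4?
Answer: -14/1203 ≈ -0.011638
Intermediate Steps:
a = -12 (a = -4*3 = -12)
G(z) = z
x = -1035/14 (x = -15/(1/5) + 15/14 = -15/⅕ + 15*(1/14) = -15*5 + 15/14 = -75 + 15/14 = -1035/14 ≈ -73.929)
Y(u, v) = -1035/14 + v (Y(u, v) = v - 1035/14 = -1035/14 + v)
1/Y(-8, a) = 1/(-1035/14 - 12) = 1/(-1203/14) = -14/1203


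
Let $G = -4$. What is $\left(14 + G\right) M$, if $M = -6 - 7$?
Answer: $-130$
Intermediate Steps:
$M = -13$ ($M = -6 - 7 = -13$)
$\left(14 + G\right) M = \left(14 - 4\right) \left(-13\right) = 10 \left(-13\right) = -130$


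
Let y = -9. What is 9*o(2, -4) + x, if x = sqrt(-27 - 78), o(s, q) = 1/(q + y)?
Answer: -9/13 + I*sqrt(105) ≈ -0.69231 + 10.247*I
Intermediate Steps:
o(s, q) = 1/(-9 + q) (o(s, q) = 1/(q - 9) = 1/(-9 + q))
x = I*sqrt(105) (x = sqrt(-105) = I*sqrt(105) ≈ 10.247*I)
9*o(2, -4) + x = 9/(-9 - 4) + I*sqrt(105) = 9/(-13) + I*sqrt(105) = 9*(-1/13) + I*sqrt(105) = -9/13 + I*sqrt(105)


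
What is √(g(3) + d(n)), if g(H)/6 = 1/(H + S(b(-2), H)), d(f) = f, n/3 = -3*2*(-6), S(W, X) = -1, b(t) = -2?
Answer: √111 ≈ 10.536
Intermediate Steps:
n = 108 (n = 3*(-3*2*(-6)) = 3*(-6*(-6)) = 3*36 = 108)
g(H) = 6/(-1 + H) (g(H) = 6/(H - 1) = 6/(-1 + H))
√(g(3) + d(n)) = √(6/(-1 + 3) + 108) = √(6/2 + 108) = √(6*(½) + 108) = √(3 + 108) = √111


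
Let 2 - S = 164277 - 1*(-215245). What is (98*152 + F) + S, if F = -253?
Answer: -364877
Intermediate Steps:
S = -379520 (S = 2 - (164277 - 1*(-215245)) = 2 - (164277 + 215245) = 2 - 1*379522 = 2 - 379522 = -379520)
(98*152 + F) + S = (98*152 - 253) - 379520 = (14896 - 253) - 379520 = 14643 - 379520 = -364877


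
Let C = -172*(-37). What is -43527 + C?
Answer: -37163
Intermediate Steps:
C = 6364
-43527 + C = -43527 + 6364 = -37163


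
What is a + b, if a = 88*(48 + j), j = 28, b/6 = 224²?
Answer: 307744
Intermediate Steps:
b = 301056 (b = 6*224² = 6*50176 = 301056)
a = 6688 (a = 88*(48 + 28) = 88*76 = 6688)
a + b = 6688 + 301056 = 307744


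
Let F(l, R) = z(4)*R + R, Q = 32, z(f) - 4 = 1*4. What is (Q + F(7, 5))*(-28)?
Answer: -2156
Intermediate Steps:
z(f) = 8 (z(f) = 4 + 1*4 = 4 + 4 = 8)
F(l, R) = 9*R (F(l, R) = 8*R + R = 9*R)
(Q + F(7, 5))*(-28) = (32 + 9*5)*(-28) = (32 + 45)*(-28) = 77*(-28) = -2156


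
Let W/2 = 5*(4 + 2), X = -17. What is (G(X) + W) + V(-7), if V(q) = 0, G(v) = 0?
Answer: 60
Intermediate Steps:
W = 60 (W = 2*(5*(4 + 2)) = 2*(5*6) = 2*30 = 60)
(G(X) + W) + V(-7) = (0 + 60) + 0 = 60 + 0 = 60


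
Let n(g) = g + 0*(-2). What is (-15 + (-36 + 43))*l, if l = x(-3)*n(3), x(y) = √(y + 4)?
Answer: -24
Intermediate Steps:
n(g) = g (n(g) = g + 0 = g)
x(y) = √(4 + y)
l = 3 (l = √(4 - 3)*3 = √1*3 = 1*3 = 3)
(-15 + (-36 + 43))*l = (-15 + (-36 + 43))*3 = (-15 + 7)*3 = -8*3 = -24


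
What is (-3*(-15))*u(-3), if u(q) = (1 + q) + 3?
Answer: 45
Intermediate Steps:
u(q) = 4 + q
(-3*(-15))*u(-3) = (-3*(-15))*(4 - 3) = 45*1 = 45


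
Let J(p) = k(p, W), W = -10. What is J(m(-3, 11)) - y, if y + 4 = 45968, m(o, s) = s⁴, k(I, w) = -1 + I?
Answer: -31324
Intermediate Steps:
J(p) = -1 + p
y = 45964 (y = -4 + 45968 = 45964)
J(m(-3, 11)) - y = (-1 + 11⁴) - 1*45964 = (-1 + 14641) - 45964 = 14640 - 45964 = -31324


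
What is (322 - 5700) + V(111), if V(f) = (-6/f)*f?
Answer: -5384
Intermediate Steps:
V(f) = -6 (V(f) = (-6/f)*f = -6)
(322 - 5700) + V(111) = (322 - 5700) - 6 = -5378 - 6 = -5384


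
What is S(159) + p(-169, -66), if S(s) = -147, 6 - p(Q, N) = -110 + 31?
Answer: -62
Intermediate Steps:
p(Q, N) = 85 (p(Q, N) = 6 - (-110 + 31) = 6 - 1*(-79) = 6 + 79 = 85)
S(159) + p(-169, -66) = -147 + 85 = -62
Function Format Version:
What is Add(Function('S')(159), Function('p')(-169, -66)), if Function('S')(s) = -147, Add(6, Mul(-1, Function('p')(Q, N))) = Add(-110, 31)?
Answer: -62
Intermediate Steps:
Function('p')(Q, N) = 85 (Function('p')(Q, N) = Add(6, Mul(-1, Add(-110, 31))) = Add(6, Mul(-1, -79)) = Add(6, 79) = 85)
Add(Function('S')(159), Function('p')(-169, -66)) = Add(-147, 85) = -62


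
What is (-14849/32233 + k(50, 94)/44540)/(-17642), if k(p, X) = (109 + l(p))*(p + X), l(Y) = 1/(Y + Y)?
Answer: 485621489/79149610188875 ≈ 6.1355e-6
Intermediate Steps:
l(Y) = 1/(2*Y)
k(p, X) = (109 + 1/(2*p))*(X + p) (k(p, X) = (109 + 1/(2*p))*(p + X) = (109 + 1/(2*p))*(X + p))
(-14849/32233 + k(50, 94)/44540)/(-17642) = (-14849/32233 + ((1/2)*(94 + 50*(1 + 218*94 + 218*50))/50)/44540)/(-17642) = (-14849*1/32233 + ((1/2)*(1/50)*(94 + 50*(1 + 20492 + 10900)))*(1/44540))*(-1/17642) = (-14849/32233 + ((1/2)*(1/50)*(94 + 50*31393))*(1/44540))*(-1/17642) = (-14849/32233 + ((1/2)*(1/50)*(94 + 1569650))*(1/44540))*(-1/17642) = (-14849/32233 + ((1/2)*(1/50)*1569744)*(1/44540))*(-1/17642) = (-14849/32233 + (392436/25)*(1/44540))*(-1/17642) = (-14849/32233 + 98109/278375)*(-1/17642) = -971242978/8972861375*(-1/17642) = 485621489/79149610188875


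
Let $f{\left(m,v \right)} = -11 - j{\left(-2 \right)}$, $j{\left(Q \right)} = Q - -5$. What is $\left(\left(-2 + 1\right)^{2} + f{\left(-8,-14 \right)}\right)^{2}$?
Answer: $169$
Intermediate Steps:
$j{\left(Q \right)} = 5 + Q$ ($j{\left(Q \right)} = Q + 5 = 5 + Q$)
$f{\left(m,v \right)} = -14$ ($f{\left(m,v \right)} = -11 - \left(5 - 2\right) = -11 - 3 = -14$)
$\left(\left(-2 + 1\right)^{2} + f{\left(-8,-14 \right)}\right)^{2} = \left(\left(-2 + 1\right)^{2} - 14\right)^{2} = \left(\left(-1\right)^{2} - 14\right)^{2} = \left(1 - 14\right)^{2} = \left(-13\right)^{2} = 169$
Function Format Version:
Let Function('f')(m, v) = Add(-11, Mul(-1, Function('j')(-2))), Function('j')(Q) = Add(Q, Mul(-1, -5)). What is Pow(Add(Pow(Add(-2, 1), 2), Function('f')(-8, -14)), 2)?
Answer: 169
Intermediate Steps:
Function('j')(Q) = Add(5, Q) (Function('j')(Q) = Add(Q, 5) = Add(5, Q))
Function('f')(m, v) = -14 (Function('f')(m, v) = Add(-11, Mul(-1, Add(5, -2))) = Add(-11, Mul(-1, 3)) = Add(-11, -3) = -14)
Pow(Add(Pow(Add(-2, 1), 2), Function('f')(-8, -14)), 2) = Pow(Add(Pow(Add(-2, 1), 2), -14), 2) = Pow(Add(Pow(-1, 2), -14), 2) = Pow(Add(1, -14), 2) = Pow(-13, 2) = 169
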